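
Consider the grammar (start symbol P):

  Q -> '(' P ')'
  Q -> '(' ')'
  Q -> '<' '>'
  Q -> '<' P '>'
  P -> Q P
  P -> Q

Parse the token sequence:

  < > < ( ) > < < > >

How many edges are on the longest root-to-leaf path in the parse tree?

[P [Q < >] [P [Q < [P [Q ( )]] >] [P [Q < [P [Q < >]] >]]]]

6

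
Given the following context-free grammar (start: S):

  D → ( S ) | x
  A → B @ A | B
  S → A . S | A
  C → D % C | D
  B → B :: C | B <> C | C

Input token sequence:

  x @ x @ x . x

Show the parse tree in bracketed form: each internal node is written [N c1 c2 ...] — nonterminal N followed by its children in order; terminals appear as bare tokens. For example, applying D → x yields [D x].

[S [A [B [C [D x]]] @ [A [B [C [D x]]] @ [A [B [C [D x]]]]]] . [S [A [B [C [D x]]]]]]

S
A . S
B @ A . S
C @ A . S
D @ A . S
x @ A . S
x @ B @ A . S
x @ C @ A . S
x @ D @ A . S
x @ x @ A . S
x @ x @ B . S
x @ x @ C . S
x @ x @ D . S
x @ x @ x . S
x @ x @ x . A
x @ x @ x . B
x @ x @ x . C
x @ x @ x . D
x @ x @ x . x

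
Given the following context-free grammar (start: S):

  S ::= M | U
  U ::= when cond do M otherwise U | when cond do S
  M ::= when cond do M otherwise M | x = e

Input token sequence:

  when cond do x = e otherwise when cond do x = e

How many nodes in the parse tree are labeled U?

[S [U when cond do [M x = e] otherwise [U when cond do [S [M x = e]]]]]

2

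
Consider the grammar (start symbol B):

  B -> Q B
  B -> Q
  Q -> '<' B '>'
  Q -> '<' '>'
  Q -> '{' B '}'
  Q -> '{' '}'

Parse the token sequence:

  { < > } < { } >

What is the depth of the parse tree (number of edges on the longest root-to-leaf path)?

5

[B [Q { [B [Q < >]] }] [B [Q < [B [Q { }]] >]]]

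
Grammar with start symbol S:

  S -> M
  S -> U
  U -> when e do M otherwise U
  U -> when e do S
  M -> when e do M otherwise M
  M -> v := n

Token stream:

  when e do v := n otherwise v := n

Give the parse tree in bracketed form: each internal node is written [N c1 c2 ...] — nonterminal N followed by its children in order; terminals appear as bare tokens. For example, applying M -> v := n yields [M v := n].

S
M
when e do M otherwise M
when e do v := n otherwise M
when e do v := n otherwise v := n

[S [M when e do [M v := n] otherwise [M v := n]]]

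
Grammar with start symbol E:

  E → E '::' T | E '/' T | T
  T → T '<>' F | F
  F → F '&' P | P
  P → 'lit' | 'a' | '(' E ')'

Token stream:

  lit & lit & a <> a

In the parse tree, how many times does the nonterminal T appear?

2

[E [T [T [F [F [F [P lit]] & [P lit]] & [P a]]] <> [F [P a]]]]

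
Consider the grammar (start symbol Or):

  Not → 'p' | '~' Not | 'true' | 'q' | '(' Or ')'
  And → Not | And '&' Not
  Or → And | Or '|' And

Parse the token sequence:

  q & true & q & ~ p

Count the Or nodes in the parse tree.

[Or [And [And [And [And [Not q]] & [Not true]] & [Not q]] & [Not ~ [Not p]]]]

1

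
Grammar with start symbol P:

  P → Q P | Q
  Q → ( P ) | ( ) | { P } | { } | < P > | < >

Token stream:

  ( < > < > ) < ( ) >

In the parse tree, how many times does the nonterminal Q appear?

5

[P [Q ( [P [Q < >] [P [Q < >]]] )] [P [Q < [P [Q ( )]] >]]]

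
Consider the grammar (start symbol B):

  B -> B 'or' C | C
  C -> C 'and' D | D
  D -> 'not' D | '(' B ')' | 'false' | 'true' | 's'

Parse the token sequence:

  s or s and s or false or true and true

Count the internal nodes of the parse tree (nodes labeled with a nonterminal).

[B [B [B [B [C [D s]]] or [C [C [D s]] and [D s]]] or [C [D false]]] or [C [C [D true]] and [D true]]]

16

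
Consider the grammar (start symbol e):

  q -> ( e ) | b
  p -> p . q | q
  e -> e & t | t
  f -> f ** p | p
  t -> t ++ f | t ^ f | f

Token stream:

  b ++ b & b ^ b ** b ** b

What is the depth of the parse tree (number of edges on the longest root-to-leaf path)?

[e [e [t [t [f [p [q b]]]] ++ [f [p [q b]]]]] & [t [t [f [p [q b]]]] ^ [f [f [f [p [q b]]] ** [p [q b]]] ** [p [q b]]]]]

7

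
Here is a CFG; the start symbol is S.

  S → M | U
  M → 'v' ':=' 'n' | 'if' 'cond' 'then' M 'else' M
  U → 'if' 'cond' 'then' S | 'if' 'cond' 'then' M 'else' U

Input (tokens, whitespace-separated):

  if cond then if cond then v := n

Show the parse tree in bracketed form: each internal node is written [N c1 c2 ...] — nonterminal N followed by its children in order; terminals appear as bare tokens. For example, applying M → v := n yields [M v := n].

[S [U if cond then [S [U if cond then [S [M v := n]]]]]]

S
U
if cond then S
if cond then U
if cond then if cond then S
if cond then if cond then M
if cond then if cond then v := n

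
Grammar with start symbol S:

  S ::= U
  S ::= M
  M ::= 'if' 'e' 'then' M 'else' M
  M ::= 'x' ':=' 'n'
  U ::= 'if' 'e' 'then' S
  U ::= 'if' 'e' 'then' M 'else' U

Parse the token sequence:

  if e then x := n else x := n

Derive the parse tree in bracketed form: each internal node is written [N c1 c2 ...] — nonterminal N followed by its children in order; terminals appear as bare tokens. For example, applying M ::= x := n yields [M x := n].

S
M
if e then M else M
if e then x := n else M
if e then x := n else x := n

[S [M if e then [M x := n] else [M x := n]]]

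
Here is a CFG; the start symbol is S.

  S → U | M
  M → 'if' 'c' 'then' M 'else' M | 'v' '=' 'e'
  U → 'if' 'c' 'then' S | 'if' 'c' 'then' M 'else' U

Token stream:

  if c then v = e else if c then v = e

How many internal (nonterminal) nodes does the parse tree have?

[S [U if c then [M v = e] else [U if c then [S [M v = e]]]]]

6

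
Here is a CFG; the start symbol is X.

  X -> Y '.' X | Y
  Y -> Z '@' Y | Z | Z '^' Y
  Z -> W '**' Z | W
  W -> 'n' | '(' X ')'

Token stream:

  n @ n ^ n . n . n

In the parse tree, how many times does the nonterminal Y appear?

5

[X [Y [Z [W n]] @ [Y [Z [W n]] ^ [Y [Z [W n]]]]] . [X [Y [Z [W n]]] . [X [Y [Z [W n]]]]]]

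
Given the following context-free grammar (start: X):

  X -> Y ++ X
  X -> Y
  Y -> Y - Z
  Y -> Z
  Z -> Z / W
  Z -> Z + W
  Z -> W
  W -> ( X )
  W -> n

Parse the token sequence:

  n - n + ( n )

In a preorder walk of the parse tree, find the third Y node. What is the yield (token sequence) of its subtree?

[X [Y [Y [Z [W n]]] - [Z [Z [W n]] + [W ( [X [Y [Z [W n]]]] )]]]]

n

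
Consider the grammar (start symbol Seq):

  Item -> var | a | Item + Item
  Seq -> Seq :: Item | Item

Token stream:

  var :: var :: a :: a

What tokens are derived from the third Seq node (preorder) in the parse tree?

[Seq [Seq [Seq [Seq [Item var]] :: [Item var]] :: [Item a]] :: [Item a]]

var :: var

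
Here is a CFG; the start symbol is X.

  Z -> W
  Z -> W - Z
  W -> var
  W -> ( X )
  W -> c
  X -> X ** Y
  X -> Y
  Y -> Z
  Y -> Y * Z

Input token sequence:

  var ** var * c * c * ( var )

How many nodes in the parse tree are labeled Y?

[X [X [Y [Z [W var]]]] ** [Y [Y [Y [Y [Z [W var]]] * [Z [W c]]] * [Z [W c]]] * [Z [W ( [X [Y [Z [W var]]]] )]]]]

6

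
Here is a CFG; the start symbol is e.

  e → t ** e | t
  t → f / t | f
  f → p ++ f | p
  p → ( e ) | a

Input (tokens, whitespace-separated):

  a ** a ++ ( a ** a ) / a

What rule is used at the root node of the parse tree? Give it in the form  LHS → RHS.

[e [t [f [p a]]] ** [e [t [f [p a] ++ [f [p ( [e [t [f [p a]]] ** [e [t [f [p a]]]]] )]]] / [t [f [p a]]]]]]

e → t ** e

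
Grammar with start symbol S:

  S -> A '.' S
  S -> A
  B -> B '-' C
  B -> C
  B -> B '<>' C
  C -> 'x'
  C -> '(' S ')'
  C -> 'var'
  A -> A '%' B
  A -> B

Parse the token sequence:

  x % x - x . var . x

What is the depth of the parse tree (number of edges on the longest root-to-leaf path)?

6

[S [A [A [B [C x]]] % [B [B [C x]] - [C x]]] . [S [A [B [C var]]] . [S [A [B [C x]]]]]]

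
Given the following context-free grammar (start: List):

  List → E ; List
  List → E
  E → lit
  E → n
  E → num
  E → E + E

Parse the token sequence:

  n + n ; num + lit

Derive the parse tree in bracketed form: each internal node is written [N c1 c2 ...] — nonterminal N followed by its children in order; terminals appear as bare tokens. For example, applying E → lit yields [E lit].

[List [E [E n] + [E n]] ; [List [E [E num] + [E lit]]]]

List
E ; List
E + E ; List
n + E ; List
n + n ; List
n + n ; E
n + n ; E + E
n + n ; num + E
n + n ; num + lit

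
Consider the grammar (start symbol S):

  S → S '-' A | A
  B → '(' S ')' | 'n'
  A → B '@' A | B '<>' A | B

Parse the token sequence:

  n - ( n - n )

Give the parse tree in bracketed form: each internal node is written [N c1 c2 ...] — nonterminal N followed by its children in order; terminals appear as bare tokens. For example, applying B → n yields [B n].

S
S - A
A - A
B - A
n - A
n - B
n - ( S )
n - ( S - A )
n - ( A - A )
n - ( B - A )
n - ( n - A )
n - ( n - B )
n - ( n - n )

[S [S [A [B n]]] - [A [B ( [S [S [A [B n]]] - [A [B n]]] )]]]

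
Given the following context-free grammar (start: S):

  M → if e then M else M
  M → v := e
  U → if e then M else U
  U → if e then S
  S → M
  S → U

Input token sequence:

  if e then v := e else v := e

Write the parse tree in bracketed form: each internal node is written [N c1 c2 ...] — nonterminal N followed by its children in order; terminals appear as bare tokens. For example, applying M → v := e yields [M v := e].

S
M
if e then M else M
if e then v := e else M
if e then v := e else v := e

[S [M if e then [M v := e] else [M v := e]]]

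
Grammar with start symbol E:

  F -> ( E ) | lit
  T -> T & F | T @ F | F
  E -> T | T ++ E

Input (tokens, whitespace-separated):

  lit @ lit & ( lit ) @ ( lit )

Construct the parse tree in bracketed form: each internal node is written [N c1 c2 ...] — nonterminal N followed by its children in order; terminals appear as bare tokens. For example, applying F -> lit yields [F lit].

[E [T [T [T [T [F lit]] @ [F lit]] & [F ( [E [T [F lit]]] )]] @ [F ( [E [T [F lit]]] )]]]

E
T
T @ F
T & F @ F
T @ F & F @ F
F @ F & F @ F
lit @ F & F @ F
lit @ lit & F @ F
lit @ lit & ( E ) @ F
lit @ lit & ( T ) @ F
lit @ lit & ( F ) @ F
lit @ lit & ( lit ) @ F
lit @ lit & ( lit ) @ ( E )
lit @ lit & ( lit ) @ ( T )
lit @ lit & ( lit ) @ ( F )
lit @ lit & ( lit ) @ ( lit )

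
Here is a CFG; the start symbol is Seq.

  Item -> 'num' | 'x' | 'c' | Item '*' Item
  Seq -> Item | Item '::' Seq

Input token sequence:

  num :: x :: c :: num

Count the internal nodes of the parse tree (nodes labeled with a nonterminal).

8

[Seq [Item num] :: [Seq [Item x] :: [Seq [Item c] :: [Seq [Item num]]]]]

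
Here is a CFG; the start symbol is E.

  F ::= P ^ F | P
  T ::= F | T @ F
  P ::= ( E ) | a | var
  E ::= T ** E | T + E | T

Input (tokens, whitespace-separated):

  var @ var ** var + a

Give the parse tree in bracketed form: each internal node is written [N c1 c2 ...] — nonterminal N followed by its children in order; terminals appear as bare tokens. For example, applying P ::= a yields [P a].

E
T ** E
T @ F ** E
F @ F ** E
P @ F ** E
var @ F ** E
var @ P ** E
var @ var ** E
var @ var ** T + E
var @ var ** F + E
var @ var ** P + E
var @ var ** var + E
var @ var ** var + T
var @ var ** var + F
var @ var ** var + P
var @ var ** var + a

[E [T [T [F [P var]]] @ [F [P var]]] ** [E [T [F [P var]]] + [E [T [F [P a]]]]]]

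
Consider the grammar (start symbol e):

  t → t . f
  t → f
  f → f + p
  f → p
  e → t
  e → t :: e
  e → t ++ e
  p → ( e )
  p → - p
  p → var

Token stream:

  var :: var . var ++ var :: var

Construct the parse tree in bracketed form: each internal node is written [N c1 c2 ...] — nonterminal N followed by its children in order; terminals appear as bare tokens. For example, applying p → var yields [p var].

[e [t [f [p var]]] :: [e [t [t [f [p var]]] . [f [p var]]] ++ [e [t [f [p var]]] :: [e [t [f [p var]]]]]]]

e
t :: e
f :: e
p :: e
var :: e
var :: t ++ e
var :: t . f ++ e
var :: f . f ++ e
var :: p . f ++ e
var :: var . f ++ e
var :: var . p ++ e
var :: var . var ++ e
var :: var . var ++ t :: e
var :: var . var ++ f :: e
var :: var . var ++ p :: e
var :: var . var ++ var :: e
var :: var . var ++ var :: t
var :: var . var ++ var :: f
var :: var . var ++ var :: p
var :: var . var ++ var :: var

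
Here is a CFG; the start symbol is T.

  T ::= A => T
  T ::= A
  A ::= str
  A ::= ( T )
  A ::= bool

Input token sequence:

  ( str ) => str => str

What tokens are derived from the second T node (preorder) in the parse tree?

[T [A ( [T [A str]] )] => [T [A str] => [T [A str]]]]

str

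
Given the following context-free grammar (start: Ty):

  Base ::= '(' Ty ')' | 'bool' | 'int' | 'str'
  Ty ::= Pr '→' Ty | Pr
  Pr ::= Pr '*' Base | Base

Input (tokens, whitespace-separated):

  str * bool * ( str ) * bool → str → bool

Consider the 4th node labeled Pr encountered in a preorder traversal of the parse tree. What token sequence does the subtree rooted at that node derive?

str

[Ty [Pr [Pr [Pr [Pr [Base str]] * [Base bool]] * [Base ( [Ty [Pr [Base str]]] )]] * [Base bool]] → [Ty [Pr [Base str]] → [Ty [Pr [Base bool]]]]]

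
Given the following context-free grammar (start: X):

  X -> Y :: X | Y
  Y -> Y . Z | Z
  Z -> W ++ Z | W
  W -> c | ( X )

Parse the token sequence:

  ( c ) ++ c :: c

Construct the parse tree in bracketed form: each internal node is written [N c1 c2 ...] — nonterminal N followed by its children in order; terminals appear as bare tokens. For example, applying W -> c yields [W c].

X
Y :: X
Z :: X
W ++ Z :: X
( X ) ++ Z :: X
( Y ) ++ Z :: X
( Z ) ++ Z :: X
( W ) ++ Z :: X
( c ) ++ Z :: X
( c ) ++ W :: X
( c ) ++ c :: X
( c ) ++ c :: Y
( c ) ++ c :: Z
( c ) ++ c :: W
( c ) ++ c :: c

[X [Y [Z [W ( [X [Y [Z [W c]]]] )] ++ [Z [W c]]]] :: [X [Y [Z [W c]]]]]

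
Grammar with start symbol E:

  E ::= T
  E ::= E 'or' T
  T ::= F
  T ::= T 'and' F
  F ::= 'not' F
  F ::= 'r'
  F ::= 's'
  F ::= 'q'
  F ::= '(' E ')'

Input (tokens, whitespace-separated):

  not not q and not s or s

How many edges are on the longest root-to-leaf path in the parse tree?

7

[E [E [T [T [F not [F not [F q]]]] and [F not [F s]]]] or [T [F s]]]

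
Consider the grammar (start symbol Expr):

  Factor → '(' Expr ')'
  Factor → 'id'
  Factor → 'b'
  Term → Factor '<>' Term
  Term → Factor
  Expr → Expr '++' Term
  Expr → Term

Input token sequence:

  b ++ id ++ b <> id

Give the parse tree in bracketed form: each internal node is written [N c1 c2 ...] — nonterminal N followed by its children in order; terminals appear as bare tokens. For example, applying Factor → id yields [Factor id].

Expr
Expr ++ Term
Expr ++ Term ++ Term
Term ++ Term ++ Term
Factor ++ Term ++ Term
b ++ Term ++ Term
b ++ Factor ++ Term
b ++ id ++ Term
b ++ id ++ Factor <> Term
b ++ id ++ b <> Term
b ++ id ++ b <> Factor
b ++ id ++ b <> id

[Expr [Expr [Expr [Term [Factor b]]] ++ [Term [Factor id]]] ++ [Term [Factor b] <> [Term [Factor id]]]]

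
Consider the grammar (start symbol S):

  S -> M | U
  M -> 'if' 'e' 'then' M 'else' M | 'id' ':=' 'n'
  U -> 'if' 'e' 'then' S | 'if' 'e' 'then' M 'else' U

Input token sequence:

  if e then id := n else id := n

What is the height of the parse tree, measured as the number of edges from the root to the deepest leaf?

3

[S [M if e then [M id := n] else [M id := n]]]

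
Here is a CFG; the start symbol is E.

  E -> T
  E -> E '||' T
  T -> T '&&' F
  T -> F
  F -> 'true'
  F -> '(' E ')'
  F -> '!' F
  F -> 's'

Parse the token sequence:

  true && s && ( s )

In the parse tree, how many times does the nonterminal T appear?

[E [T [T [T [F true]] && [F s]] && [F ( [E [T [F s]]] )]]]

4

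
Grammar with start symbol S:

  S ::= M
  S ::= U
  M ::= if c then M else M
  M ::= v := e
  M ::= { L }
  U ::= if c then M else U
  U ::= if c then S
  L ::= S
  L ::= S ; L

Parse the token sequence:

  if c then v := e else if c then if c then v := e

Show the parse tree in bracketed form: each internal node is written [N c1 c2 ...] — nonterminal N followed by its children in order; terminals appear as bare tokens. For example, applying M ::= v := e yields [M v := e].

[S [U if c then [M v := e] else [U if c then [S [U if c then [S [M v := e]]]]]]]

S
U
if c then M else U
if c then v := e else U
if c then v := e else if c then S
if c then v := e else if c then U
if c then v := e else if c then if c then S
if c then v := e else if c then if c then M
if c then v := e else if c then if c then v := e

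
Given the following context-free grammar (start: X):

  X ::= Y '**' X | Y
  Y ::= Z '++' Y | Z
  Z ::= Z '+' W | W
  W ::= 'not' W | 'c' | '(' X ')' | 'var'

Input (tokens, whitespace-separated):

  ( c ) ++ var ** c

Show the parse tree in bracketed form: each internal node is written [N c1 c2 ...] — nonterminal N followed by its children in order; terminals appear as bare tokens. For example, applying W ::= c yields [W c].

X
Y ** X
Z ++ Y ** X
W ++ Y ** X
( X ) ++ Y ** X
( Y ) ++ Y ** X
( Z ) ++ Y ** X
( W ) ++ Y ** X
( c ) ++ Y ** X
( c ) ++ Z ** X
( c ) ++ W ** X
( c ) ++ var ** X
( c ) ++ var ** Y
( c ) ++ var ** Z
( c ) ++ var ** W
( c ) ++ var ** c

[X [Y [Z [W ( [X [Y [Z [W c]]]] )]] ++ [Y [Z [W var]]]] ** [X [Y [Z [W c]]]]]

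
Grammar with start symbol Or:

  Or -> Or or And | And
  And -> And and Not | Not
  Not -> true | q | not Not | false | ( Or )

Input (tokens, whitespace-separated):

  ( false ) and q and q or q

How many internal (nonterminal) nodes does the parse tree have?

[Or [Or [And [And [And [Not ( [Or [And [Not false]]] )]] and [Not q]] and [Not q]]] or [And [Not q]]]

13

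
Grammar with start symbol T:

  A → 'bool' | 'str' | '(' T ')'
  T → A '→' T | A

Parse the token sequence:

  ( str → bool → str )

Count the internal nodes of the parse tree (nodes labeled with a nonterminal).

8

[T [A ( [T [A str] → [T [A bool] → [T [A str]]]] )]]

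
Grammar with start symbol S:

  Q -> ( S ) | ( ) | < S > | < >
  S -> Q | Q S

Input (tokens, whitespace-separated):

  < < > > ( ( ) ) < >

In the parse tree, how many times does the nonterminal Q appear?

[S [Q < [S [Q < >]] >] [S [Q ( [S [Q ( )]] )] [S [Q < >]]]]

5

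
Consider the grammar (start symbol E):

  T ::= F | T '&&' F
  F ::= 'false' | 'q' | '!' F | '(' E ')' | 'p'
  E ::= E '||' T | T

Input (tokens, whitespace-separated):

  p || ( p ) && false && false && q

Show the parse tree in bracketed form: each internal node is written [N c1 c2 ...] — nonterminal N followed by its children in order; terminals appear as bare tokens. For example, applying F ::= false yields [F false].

E
E || T
T || T
F || T
p || T
p || T && F
p || T && F && F
p || T && F && F && F
p || F && F && F && F
p || ( E ) && F && F && F
p || ( T ) && F && F && F
p || ( F ) && F && F && F
p || ( p ) && F && F && F
p || ( p ) && false && F && F
p || ( p ) && false && false && F
p || ( p ) && false && false && q

[E [E [T [F p]]] || [T [T [T [T [F ( [E [T [F p]]] )]] && [F false]] && [F false]] && [F q]]]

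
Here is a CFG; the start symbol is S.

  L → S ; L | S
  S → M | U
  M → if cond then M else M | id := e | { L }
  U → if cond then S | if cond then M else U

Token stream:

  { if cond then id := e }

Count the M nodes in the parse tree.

[S [M { [L [S [U if cond then [S [M id := e]]]]] }]]

2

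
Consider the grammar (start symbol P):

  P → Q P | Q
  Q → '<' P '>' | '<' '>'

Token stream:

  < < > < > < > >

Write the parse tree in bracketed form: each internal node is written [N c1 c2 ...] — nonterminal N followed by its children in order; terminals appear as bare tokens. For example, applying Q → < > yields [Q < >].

P
Q
< P >
< Q P >
< < > P >
< < > Q P >
< < > < > P >
< < > < > Q >
< < > < > < > >

[P [Q < [P [Q < >] [P [Q < >] [P [Q < >]]]] >]]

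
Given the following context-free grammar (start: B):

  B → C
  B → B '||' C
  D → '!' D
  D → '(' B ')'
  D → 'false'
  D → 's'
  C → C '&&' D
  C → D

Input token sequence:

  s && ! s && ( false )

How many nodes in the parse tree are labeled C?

[B [C [C [C [D s]] && [D ! [D s]]] && [D ( [B [C [D false]]] )]]]

4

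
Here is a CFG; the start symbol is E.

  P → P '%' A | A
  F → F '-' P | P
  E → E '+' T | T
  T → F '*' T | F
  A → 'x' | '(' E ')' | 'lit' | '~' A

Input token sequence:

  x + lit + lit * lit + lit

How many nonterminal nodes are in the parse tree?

24

[E [E [E [E [T [F [P [A x]]]]] + [T [F [P [A lit]]]]] + [T [F [P [A lit]]] * [T [F [P [A lit]]]]]] + [T [F [P [A lit]]]]]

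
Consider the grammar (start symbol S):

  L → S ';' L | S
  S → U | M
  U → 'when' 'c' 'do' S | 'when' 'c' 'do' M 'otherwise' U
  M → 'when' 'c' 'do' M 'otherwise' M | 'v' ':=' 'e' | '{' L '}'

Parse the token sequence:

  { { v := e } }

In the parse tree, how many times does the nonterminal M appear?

3

[S [M { [L [S [M { [L [S [M v := e]]] }]]] }]]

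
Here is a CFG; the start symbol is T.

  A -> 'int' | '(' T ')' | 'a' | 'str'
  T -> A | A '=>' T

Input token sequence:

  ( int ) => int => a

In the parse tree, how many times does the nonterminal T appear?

[T [A ( [T [A int]] )] => [T [A int] => [T [A a]]]]

4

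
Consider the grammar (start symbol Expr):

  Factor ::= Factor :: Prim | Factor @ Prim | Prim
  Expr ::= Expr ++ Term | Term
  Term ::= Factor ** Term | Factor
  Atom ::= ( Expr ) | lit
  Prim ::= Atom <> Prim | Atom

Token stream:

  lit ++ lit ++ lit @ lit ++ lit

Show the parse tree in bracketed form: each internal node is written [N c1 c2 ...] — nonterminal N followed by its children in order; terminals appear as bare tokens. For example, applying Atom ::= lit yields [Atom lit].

Expr
Expr ++ Term
Expr ++ Term ++ Term
Expr ++ Term ++ Term ++ Term
Term ++ Term ++ Term ++ Term
Factor ++ Term ++ Term ++ Term
Prim ++ Term ++ Term ++ Term
Atom ++ Term ++ Term ++ Term
lit ++ Term ++ Term ++ Term
lit ++ Factor ++ Term ++ Term
lit ++ Prim ++ Term ++ Term
lit ++ Atom ++ Term ++ Term
lit ++ lit ++ Term ++ Term
lit ++ lit ++ Factor ++ Term
lit ++ lit ++ Factor @ Prim ++ Term
lit ++ lit ++ Prim @ Prim ++ Term
lit ++ lit ++ Atom @ Prim ++ Term
lit ++ lit ++ lit @ Prim ++ Term
lit ++ lit ++ lit @ Atom ++ Term
lit ++ lit ++ lit @ lit ++ Term
lit ++ lit ++ lit @ lit ++ Factor
lit ++ lit ++ lit @ lit ++ Prim
lit ++ lit ++ lit @ lit ++ Atom
lit ++ lit ++ lit @ lit ++ lit

[Expr [Expr [Expr [Expr [Term [Factor [Prim [Atom lit]]]]] ++ [Term [Factor [Prim [Atom lit]]]]] ++ [Term [Factor [Factor [Prim [Atom lit]]] @ [Prim [Atom lit]]]]] ++ [Term [Factor [Prim [Atom lit]]]]]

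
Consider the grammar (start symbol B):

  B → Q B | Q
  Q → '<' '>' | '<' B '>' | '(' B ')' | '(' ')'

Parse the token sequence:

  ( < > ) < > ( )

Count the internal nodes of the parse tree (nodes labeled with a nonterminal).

8

[B [Q ( [B [Q < >]] )] [B [Q < >] [B [Q ( )]]]]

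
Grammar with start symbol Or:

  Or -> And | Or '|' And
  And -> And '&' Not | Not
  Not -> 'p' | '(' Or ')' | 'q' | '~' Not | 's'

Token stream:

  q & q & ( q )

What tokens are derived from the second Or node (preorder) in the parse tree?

q

[Or [And [And [And [Not q]] & [Not q]] & [Not ( [Or [And [Not q]]] )]]]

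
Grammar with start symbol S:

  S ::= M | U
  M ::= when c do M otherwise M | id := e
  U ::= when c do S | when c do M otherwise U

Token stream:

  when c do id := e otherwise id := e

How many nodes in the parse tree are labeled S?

1

[S [M when c do [M id := e] otherwise [M id := e]]]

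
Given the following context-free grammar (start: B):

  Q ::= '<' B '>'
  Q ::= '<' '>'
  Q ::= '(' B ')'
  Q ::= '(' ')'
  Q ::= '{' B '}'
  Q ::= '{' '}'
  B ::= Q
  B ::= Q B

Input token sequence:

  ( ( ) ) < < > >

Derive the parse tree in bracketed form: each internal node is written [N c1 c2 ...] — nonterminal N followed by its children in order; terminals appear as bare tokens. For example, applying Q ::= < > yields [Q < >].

[B [Q ( [B [Q ( )]] )] [B [Q < [B [Q < >]] >]]]

B
Q B
( B ) B
( Q ) B
( ( ) ) B
( ( ) ) Q
( ( ) ) < B >
( ( ) ) < Q >
( ( ) ) < < > >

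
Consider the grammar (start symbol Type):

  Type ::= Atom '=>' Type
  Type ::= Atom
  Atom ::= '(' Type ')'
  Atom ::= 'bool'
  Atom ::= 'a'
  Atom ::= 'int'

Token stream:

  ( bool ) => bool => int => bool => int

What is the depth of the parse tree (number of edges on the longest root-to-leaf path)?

6

[Type [Atom ( [Type [Atom bool]] )] => [Type [Atom bool] => [Type [Atom int] => [Type [Atom bool] => [Type [Atom int]]]]]]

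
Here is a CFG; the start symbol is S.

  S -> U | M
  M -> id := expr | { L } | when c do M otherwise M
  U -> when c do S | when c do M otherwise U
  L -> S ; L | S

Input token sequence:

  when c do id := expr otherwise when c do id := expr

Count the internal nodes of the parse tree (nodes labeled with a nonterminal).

[S [U when c do [M id := expr] otherwise [U when c do [S [M id := expr]]]]]

6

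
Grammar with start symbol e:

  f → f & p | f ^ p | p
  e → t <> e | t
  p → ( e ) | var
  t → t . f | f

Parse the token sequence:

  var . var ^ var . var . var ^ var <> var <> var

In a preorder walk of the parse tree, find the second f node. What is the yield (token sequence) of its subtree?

[e [t [t [t [t [f [p var]]] . [f [f [p var]] ^ [p var]]] . [f [p var]]] . [f [f [p var]] ^ [p var]]] <> [e [t [f [p var]]] <> [e [t [f [p var]]]]]]

var ^ var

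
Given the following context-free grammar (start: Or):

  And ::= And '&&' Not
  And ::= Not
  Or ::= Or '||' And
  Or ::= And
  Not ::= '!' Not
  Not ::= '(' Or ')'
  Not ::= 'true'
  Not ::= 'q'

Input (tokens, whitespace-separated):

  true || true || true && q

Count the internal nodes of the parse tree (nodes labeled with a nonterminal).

11

[Or [Or [Or [And [Not true]]] || [And [Not true]]] || [And [And [Not true]] && [Not q]]]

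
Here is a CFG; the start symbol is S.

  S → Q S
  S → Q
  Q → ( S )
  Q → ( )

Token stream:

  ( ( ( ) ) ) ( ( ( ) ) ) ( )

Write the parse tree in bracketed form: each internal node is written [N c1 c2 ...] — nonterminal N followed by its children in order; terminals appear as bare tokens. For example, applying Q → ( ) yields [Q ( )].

[S [Q ( [S [Q ( [S [Q ( )]] )]] )] [S [Q ( [S [Q ( [S [Q ( )]] )]] )] [S [Q ( )]]]]

S
Q S
( S ) S
( Q ) S
( ( S ) ) S
( ( Q ) ) S
( ( ( ) ) ) S
( ( ( ) ) ) Q S
( ( ( ) ) ) ( S ) S
( ( ( ) ) ) ( Q ) S
( ( ( ) ) ) ( ( S ) ) S
( ( ( ) ) ) ( ( Q ) ) S
( ( ( ) ) ) ( ( ( ) ) ) S
( ( ( ) ) ) ( ( ( ) ) ) Q
( ( ( ) ) ) ( ( ( ) ) ) ( )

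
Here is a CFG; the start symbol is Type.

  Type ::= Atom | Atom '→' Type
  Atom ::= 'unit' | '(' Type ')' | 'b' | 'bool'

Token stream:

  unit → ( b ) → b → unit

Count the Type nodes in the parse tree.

5

[Type [Atom unit] → [Type [Atom ( [Type [Atom b]] )] → [Type [Atom b] → [Type [Atom unit]]]]]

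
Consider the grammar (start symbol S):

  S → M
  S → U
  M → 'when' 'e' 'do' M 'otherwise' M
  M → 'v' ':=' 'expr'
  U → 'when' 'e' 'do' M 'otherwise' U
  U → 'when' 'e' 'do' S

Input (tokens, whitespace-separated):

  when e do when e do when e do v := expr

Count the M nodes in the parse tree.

1

[S [U when e do [S [U when e do [S [U when e do [S [M v := expr]]]]]]]]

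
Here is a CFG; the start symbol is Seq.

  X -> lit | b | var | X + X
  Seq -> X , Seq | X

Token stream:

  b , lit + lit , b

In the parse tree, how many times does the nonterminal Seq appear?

3

[Seq [X b] , [Seq [X [X lit] + [X lit]] , [Seq [X b]]]]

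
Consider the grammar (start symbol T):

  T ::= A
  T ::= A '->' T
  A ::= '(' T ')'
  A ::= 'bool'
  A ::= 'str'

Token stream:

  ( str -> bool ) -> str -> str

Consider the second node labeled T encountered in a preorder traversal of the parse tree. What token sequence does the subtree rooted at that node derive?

str -> bool

[T [A ( [T [A str] -> [T [A bool]]] )] -> [T [A str] -> [T [A str]]]]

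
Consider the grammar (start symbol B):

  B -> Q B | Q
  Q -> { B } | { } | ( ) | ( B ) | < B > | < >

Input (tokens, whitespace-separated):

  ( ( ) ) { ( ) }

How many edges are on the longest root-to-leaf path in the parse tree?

[B [Q ( [B [Q ( )]] )] [B [Q { [B [Q ( )]] }]]]

5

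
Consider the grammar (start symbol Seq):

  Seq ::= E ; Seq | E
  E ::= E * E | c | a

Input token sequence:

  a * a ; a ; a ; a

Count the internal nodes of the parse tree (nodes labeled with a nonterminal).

10

[Seq [E [E a] * [E a]] ; [Seq [E a] ; [Seq [E a] ; [Seq [E a]]]]]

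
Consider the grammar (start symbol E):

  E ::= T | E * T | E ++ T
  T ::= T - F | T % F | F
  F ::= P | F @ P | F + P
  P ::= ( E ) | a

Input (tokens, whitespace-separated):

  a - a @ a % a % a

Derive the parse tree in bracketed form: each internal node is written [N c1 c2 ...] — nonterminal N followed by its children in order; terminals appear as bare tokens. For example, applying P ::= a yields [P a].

[E [T [T [T [T [F [P a]]] - [F [F [P a]] @ [P a]]] % [F [P a]]] % [F [P a]]]]

E
T
T % F
T % F % F
T - F % F % F
F - F % F % F
P - F % F % F
a - F % F % F
a - F @ P % F % F
a - P @ P % F % F
a - a @ P % F % F
a - a @ a % F % F
a - a @ a % P % F
a - a @ a % a % F
a - a @ a % a % P
a - a @ a % a % a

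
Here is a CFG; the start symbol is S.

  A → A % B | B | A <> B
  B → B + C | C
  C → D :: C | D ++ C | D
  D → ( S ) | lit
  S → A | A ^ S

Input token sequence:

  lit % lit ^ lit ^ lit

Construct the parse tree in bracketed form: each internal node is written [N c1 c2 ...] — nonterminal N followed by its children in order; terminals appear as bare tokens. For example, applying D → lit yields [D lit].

[S [A [A [B [C [D lit]]]] % [B [C [D lit]]]] ^ [S [A [B [C [D lit]]]] ^ [S [A [B [C [D lit]]]]]]]

S
A ^ S
A % B ^ S
B % B ^ S
C % B ^ S
D % B ^ S
lit % B ^ S
lit % C ^ S
lit % D ^ S
lit % lit ^ S
lit % lit ^ A ^ S
lit % lit ^ B ^ S
lit % lit ^ C ^ S
lit % lit ^ D ^ S
lit % lit ^ lit ^ S
lit % lit ^ lit ^ A
lit % lit ^ lit ^ B
lit % lit ^ lit ^ C
lit % lit ^ lit ^ D
lit % lit ^ lit ^ lit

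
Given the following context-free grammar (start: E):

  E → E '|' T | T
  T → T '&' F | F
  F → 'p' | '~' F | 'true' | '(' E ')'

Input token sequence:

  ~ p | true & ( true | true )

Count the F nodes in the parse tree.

6

[E [E [T [F ~ [F p]]]] | [T [T [F true]] & [F ( [E [E [T [F true]]] | [T [F true]]] )]]]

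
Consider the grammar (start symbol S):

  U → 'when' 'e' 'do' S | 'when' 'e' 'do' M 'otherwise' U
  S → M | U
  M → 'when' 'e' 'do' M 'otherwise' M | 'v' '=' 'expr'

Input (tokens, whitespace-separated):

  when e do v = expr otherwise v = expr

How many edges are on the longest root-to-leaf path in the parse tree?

[S [M when e do [M v = expr] otherwise [M v = expr]]]

3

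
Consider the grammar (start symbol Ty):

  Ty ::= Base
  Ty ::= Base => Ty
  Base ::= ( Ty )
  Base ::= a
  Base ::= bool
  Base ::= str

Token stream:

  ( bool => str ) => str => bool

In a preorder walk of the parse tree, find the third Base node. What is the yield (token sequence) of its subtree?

[Ty [Base ( [Ty [Base bool] => [Ty [Base str]]] )] => [Ty [Base str] => [Ty [Base bool]]]]

str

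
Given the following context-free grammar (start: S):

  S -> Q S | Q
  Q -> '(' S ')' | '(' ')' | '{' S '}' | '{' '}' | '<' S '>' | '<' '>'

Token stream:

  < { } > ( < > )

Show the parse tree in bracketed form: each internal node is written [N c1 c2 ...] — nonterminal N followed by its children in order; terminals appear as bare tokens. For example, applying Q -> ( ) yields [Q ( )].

[S [Q < [S [Q { }]] >] [S [Q ( [S [Q < >]] )]]]

S
Q S
< S > S
< Q > S
< { } > S
< { } > Q
< { } > ( S )
< { } > ( Q )
< { } > ( < > )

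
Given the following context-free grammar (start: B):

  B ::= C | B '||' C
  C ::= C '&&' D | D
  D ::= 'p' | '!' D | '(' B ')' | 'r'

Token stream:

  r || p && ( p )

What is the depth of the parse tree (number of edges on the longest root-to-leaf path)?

[B [B [C [D r]]] || [C [C [D p]] && [D ( [B [C [D p]]] )]]]

6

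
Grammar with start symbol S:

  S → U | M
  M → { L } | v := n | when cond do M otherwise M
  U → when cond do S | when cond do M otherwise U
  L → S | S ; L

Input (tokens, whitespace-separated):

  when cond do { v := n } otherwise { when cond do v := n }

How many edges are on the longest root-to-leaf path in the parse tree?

[S [M when cond do [M { [L [S [M v := n]]] }] otherwise [M { [L [S [U when cond do [S [M v := n]]]]] }]]]

8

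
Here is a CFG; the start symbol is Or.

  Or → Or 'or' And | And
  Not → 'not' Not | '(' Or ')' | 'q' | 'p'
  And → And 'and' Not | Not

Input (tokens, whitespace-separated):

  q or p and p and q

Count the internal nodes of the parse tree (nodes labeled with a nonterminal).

10

[Or [Or [And [Not q]]] or [And [And [And [Not p]] and [Not p]] and [Not q]]]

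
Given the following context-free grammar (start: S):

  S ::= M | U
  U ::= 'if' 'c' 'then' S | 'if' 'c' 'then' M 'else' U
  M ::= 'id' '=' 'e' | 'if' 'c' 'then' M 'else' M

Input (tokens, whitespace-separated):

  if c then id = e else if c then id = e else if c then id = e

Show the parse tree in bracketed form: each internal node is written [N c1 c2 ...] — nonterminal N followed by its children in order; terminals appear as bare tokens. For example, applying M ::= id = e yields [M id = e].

[S [U if c then [M id = e] else [U if c then [M id = e] else [U if c then [S [M id = e]]]]]]

S
U
if c then M else U
if c then id = e else U
if c then id = e else if c then M else U
if c then id = e else if c then id = e else U
if c then id = e else if c then id = e else if c then S
if c then id = e else if c then id = e else if c then M
if c then id = e else if c then id = e else if c then id = e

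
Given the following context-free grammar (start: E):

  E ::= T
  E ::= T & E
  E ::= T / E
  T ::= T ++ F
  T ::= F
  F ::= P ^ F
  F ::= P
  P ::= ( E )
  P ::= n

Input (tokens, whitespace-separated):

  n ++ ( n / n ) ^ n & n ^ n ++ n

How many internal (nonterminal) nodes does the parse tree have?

[E [T [T [F [P n]]] ++ [F [P ( [E [T [F [P n]]] / [E [T [F [P n]]]]] )] ^ [F [P n]]]] & [E [T [T [F [P n] ^ [F [P n]]]] ++ [F [P n]]]]]

26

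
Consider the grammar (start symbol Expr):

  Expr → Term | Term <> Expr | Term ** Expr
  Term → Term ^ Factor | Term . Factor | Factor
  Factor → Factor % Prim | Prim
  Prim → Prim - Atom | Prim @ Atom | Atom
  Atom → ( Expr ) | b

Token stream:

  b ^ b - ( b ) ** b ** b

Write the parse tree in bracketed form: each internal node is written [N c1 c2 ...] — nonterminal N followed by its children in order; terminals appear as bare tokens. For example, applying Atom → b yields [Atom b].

[Expr [Term [Term [Factor [Prim [Atom b]]]] ^ [Factor [Prim [Prim [Atom b]] - [Atom ( [Expr [Term [Factor [Prim [Atom b]]]]] )]]]] ** [Expr [Term [Factor [Prim [Atom b]]]] ** [Expr [Term [Factor [Prim [Atom b]]]]]]]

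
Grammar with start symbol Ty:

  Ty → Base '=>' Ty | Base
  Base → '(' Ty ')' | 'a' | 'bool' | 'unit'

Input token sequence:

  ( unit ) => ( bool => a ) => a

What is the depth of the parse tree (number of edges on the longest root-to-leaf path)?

6

[Ty [Base ( [Ty [Base unit]] )] => [Ty [Base ( [Ty [Base bool] => [Ty [Base a]]] )] => [Ty [Base a]]]]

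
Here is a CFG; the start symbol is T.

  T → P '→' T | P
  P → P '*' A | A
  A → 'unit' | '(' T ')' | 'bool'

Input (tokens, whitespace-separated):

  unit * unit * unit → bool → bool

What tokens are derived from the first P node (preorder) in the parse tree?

unit * unit * unit

[T [P [P [P [A unit]] * [A unit]] * [A unit]] → [T [P [A bool]] → [T [P [A bool]]]]]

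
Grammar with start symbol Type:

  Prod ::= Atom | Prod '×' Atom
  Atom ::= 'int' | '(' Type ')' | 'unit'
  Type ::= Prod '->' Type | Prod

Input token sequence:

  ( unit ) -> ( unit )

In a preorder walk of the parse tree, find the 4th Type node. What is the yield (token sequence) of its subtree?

[Type [Prod [Atom ( [Type [Prod [Atom unit]]] )]] -> [Type [Prod [Atom ( [Type [Prod [Atom unit]]] )]]]]

unit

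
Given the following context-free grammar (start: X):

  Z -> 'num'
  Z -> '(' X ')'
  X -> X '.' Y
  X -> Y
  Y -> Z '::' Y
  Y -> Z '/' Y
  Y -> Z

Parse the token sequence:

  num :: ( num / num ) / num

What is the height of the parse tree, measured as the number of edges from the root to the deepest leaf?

[X [Y [Z num] :: [Y [Z ( [X [Y [Z num] / [Y [Z num]]]] )] / [Y [Z num]]]]]

8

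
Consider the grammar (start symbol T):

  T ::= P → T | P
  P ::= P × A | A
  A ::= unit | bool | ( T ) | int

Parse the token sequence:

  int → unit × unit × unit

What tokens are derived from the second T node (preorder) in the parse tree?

[T [P [A int]] → [T [P [P [P [A unit]] × [A unit]] × [A unit]]]]

unit × unit × unit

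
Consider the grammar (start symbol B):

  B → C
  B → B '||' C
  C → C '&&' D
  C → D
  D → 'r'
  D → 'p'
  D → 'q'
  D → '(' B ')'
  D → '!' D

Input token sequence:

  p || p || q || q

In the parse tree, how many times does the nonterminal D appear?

4

[B [B [B [B [C [D p]]] || [C [D p]]] || [C [D q]]] || [C [D q]]]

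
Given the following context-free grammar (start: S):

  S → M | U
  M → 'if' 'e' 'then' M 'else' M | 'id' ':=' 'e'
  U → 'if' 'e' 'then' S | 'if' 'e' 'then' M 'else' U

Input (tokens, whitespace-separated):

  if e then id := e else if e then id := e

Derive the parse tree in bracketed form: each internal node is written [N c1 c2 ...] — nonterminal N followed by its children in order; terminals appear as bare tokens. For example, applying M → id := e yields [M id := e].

S
U
if e then M else U
if e then id := e else U
if e then id := e else if e then S
if e then id := e else if e then M
if e then id := e else if e then id := e

[S [U if e then [M id := e] else [U if e then [S [M id := e]]]]]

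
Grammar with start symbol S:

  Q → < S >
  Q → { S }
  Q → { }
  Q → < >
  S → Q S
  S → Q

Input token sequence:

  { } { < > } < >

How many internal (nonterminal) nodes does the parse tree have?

[S [Q { }] [S [Q { [S [Q < >]] }] [S [Q < >]]]]

8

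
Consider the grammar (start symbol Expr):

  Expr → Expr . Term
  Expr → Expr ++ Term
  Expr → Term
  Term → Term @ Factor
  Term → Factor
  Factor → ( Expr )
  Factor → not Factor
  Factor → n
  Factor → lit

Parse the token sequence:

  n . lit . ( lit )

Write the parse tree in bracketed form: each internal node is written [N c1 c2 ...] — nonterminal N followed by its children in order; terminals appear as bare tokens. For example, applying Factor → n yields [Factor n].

[Expr [Expr [Expr [Term [Factor n]]] . [Term [Factor lit]]] . [Term [Factor ( [Expr [Term [Factor lit]]] )]]]

Expr
Expr . Term
Expr . Term . Term
Term . Term . Term
Factor . Term . Term
n . Term . Term
n . Factor . Term
n . lit . Term
n . lit . Factor
n . lit . ( Expr )
n . lit . ( Term )
n . lit . ( Factor )
n . lit . ( lit )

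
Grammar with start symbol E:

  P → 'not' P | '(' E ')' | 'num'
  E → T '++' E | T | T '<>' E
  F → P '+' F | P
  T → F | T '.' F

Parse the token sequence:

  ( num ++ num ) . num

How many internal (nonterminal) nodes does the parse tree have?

[E [T [T [F [P ( [E [T [F [P num]]] ++ [E [T [F [P num]]]]] )]]] . [F [P num]]]]

15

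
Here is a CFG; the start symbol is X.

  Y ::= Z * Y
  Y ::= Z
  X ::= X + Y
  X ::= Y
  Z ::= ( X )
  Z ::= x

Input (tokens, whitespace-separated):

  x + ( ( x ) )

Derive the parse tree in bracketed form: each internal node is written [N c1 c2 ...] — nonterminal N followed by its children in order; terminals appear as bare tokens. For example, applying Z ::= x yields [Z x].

[X [X [Y [Z x]]] + [Y [Z ( [X [Y [Z ( [X [Y [Z x]]] )]]] )]]]

X
X + Y
Y + Y
Z + Y
x + Y
x + Z
x + ( X )
x + ( Y )
x + ( Z )
x + ( ( X ) )
x + ( ( Y ) )
x + ( ( Z ) )
x + ( ( x ) )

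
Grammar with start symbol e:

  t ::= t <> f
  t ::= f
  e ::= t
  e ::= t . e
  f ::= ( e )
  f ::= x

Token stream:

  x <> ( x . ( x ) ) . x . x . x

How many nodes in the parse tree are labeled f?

8

[e [t [t [f x]] <> [f ( [e [t [f x]] . [e [t [f ( [e [t [f x]]] )]]]] )]] . [e [t [f x]] . [e [t [f x]] . [e [t [f x]]]]]]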